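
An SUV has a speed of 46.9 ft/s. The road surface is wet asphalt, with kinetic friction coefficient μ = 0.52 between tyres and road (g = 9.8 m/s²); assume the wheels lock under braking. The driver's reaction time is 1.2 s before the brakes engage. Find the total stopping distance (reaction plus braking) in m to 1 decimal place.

Total stopping distance ≈ 37.2 m

46.9 ft/s × 0.3048 = 14.2951 m/s.
a = μg = 0.52 × 9.8 = 5.096 m/s².
Reaction distance = v·t_r = 14.2951 × 1.2 = 17.154 m.
Braking distance = v²/(2a) = 14.2951² / (2 × 5.096) = 204.350 / 10.192 = 20.050 m.
Total = 17.154 + 20.050 = 37.204 m.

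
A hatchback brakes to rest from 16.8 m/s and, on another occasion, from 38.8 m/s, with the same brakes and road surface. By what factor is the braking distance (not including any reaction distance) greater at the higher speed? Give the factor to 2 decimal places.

Braking distance d = v²/(2a), so with a fixed, d ∝ v².
Factor = (38.8/16.8)² = 2.3095² = 5.3338.

Factor ≈ 5.33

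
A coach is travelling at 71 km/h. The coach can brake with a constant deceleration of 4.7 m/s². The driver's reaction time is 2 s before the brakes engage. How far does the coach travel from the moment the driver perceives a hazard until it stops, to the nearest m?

71 km/h ÷ 3.6 = 19.7222 m/s.
Reaction distance = v·t_r = 19.7222 × 2 = 39.444 m.
Braking distance = v²/(2a) = 19.7222² / (2 × 4.700) = 388.965 / 9.400 = 41.379 m.
Total = 39.444 + 41.379 = 80.823 m.

Total stopping distance ≈ 81 m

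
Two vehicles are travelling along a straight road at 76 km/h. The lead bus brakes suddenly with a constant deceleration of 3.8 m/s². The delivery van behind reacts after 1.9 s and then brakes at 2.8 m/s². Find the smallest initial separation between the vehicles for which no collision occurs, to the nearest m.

76 km/h ÷ 3.6 = 21.1111 m/s.
Leader travels v²/(2a_L) = 445.679 / 7.600 = 58.642 m before stopping.
Follower covers v·t_r = 21.1111 × 1.9 = 40.111 m while reacting, then v²/(2a_F) = 445.679 / 5.600 = 79.586 m while braking, for a total of 40.111 + 79.586 = 119.697 m.
Since a_F ≤ a_L and the follower starts braking later, the follower is never slower than the leader, so the closest approach is when both have stopped.
Minimum gap = 119.697 − 58.642 = 61.055 m.

Minimum gap ≈ 61 m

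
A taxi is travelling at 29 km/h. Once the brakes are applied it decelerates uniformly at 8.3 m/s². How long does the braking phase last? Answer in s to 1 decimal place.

Braking time ≈ 1.0 s

29 km/h ÷ 3.6 = 8.0556 m/s.
Braking time = v/a = 8.0556 / 8.300 = 0.971 s.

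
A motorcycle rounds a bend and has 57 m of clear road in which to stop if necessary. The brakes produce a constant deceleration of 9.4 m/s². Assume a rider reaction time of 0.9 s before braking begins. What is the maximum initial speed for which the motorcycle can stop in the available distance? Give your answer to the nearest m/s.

Maximum speed ≈ 25 m/s

Stopping distance: v·t_r + v²/(2a) = 57 with t_r = 0.9 s and a = 9.400 m/s².
So v² + 16.920 v − 1071.60 = 0.
Positive root: v = −a·t_r + √((a·t_r)² + 2a·d) = −8.460 + √(71.572 + 1071.60) = 25.3508 m/s.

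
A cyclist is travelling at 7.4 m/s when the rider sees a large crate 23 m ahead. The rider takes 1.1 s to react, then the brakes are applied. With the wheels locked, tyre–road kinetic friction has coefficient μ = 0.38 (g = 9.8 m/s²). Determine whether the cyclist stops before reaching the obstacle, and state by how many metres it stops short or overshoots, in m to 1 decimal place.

a = μg = 0.38 × 9.8 = 3.724 m/s².
Reaction distance = 7.4000 × 1.1 = 8.140 m.
Braking distance = v²/(2a) = 54.760 / 7.448 = 7.352 m.
Total stopping distance = 8.140 + 7.352 = 15.492 m, vs 23 m available — it stops with 23 − 15.492 = 7.508 m to spare.

Yes — it stops 7.5 m short of the obstacle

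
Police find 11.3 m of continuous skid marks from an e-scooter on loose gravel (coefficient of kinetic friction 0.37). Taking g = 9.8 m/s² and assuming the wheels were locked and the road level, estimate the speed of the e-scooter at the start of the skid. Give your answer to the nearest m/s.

Initial speed ≈ 9 m/s

Deceleration a = μg = 0.37 × 9.8 = 3.626 m/s².
v = √(2a·d) = √(2 × 3.626 × 11.3) = √81.948 = 9.0525 m/s.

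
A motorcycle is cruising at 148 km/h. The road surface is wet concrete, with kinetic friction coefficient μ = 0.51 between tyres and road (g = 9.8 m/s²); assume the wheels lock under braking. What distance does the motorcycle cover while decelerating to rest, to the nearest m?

148 km/h ÷ 3.6 = 41.1111 m/s.
a = μg = 0.51 × 9.8 = 4.998 m/s².
Braking distance = v²/(2a) = 41.1111² / (2 × 4.998) = 1690.123 / 9.996 = 169.080 m.

Braking distance ≈ 169 m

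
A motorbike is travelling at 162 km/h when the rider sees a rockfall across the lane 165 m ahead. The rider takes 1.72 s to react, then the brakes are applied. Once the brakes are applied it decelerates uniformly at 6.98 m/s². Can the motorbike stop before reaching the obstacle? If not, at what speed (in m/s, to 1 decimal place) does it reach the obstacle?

No — it strikes the obstacle at 28.3 m/s

162 km/h ÷ 3.6 = 45.0000 m/s.
Reaction distance = 45.0000 × 1.72 = 77.400 m.
Braking distance needed to stop: v²/(2a) = 2025.000 / 13.960 = 145.057 m, so total needed = 77.400 + 145.057 = 222.457 m > 165 m — it cannot stop.
Distance remaining when braking begins: 165 − 77.400 = 87.600 m.
v² = v₀² − 2a·d = 2025.000 − 2 × 6.980 × 87.600 = 802.104 m²/s².
v = √802.104 = 28.321 m/s.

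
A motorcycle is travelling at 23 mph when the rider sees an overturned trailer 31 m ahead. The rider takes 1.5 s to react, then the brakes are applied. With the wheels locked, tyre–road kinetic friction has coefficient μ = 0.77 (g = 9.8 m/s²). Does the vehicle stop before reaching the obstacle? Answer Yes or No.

23 mph × 0.44704 = 10.2819 m/s.
a = μg = 0.77 × 9.8 = 7.546 m/s².
Reaction distance = 10.2819 × 1.5 = 15.423 m.
Braking distance = v²/(2a) = 105.717 / 15.092 = 7.005 m.
Total stopping distance = 15.423 + 7.005 = 22.428 m, vs 31 m available — it stops with 31 − 22.428 = 8.572 m to spare.

Yes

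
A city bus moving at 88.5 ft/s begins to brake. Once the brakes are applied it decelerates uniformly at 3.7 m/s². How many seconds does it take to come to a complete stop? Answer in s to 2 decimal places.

Braking time ≈ 7.29 s

88.5 ft/s × 0.3048 = 26.9748 m/s.
Braking time = v/a = 26.9748 / 3.700 = 7.290 s.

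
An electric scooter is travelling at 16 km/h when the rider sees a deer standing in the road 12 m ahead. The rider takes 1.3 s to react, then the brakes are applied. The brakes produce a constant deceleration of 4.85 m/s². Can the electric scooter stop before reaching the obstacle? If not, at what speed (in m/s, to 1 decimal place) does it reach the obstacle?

16 km/h ÷ 3.6 = 4.4444 m/s.
Reaction distance = 4.4444 × 1.3 = 5.778 m.
Braking distance = v²/(2a) = 19.753 / 9.700 = 2.036 m.
Total stopping distance = 5.778 + 2.036 = 7.814 m, vs 12 m available — it stops with 12 − 7.814 = 4.186 m to spare.

Yes — it stops about 4.2 m short of the obstacle, so it never reaches it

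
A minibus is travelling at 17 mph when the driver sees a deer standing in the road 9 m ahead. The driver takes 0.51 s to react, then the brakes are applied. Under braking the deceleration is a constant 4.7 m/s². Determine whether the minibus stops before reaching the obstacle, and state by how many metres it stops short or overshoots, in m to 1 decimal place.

17 mph × 0.44704 = 7.5997 m/s.
Reaction distance = 7.5997 × 0.51 = 3.876 m.
Braking distance = v²/(2a) = 57.755 / 9.400 = 6.144 m.
Total stopping distance = 3.876 + 6.144 = 10.020 m, vs 9 m available — it cannot stop in time and overshoots by 10.020 − 9 = 1.020 m.

No — it overshoots by 1.0 m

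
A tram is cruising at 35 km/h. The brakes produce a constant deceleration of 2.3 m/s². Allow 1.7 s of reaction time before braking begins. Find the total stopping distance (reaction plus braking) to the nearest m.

35 km/h ÷ 3.6 = 9.7222 m/s.
Reaction distance = v·t_r = 9.7222 × 1.7 = 16.528 m.
Braking distance = v²/(2a) = 9.7222² / (2 × 2.300) = 94.521 / 4.600 = 20.548 m.
Total = 16.528 + 20.548 = 37.076 m.

Total stopping distance ≈ 37 m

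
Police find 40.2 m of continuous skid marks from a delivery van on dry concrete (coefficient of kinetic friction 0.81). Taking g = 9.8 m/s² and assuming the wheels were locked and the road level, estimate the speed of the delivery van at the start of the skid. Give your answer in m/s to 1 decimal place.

Deceleration a = μg = 0.81 × 9.8 = 7.938 m/s².
v = √(2a·d) = √(2 × 7.938 × 40.2) = √638.215 = 25.2629 m/s.

Initial speed ≈ 25.3 m/s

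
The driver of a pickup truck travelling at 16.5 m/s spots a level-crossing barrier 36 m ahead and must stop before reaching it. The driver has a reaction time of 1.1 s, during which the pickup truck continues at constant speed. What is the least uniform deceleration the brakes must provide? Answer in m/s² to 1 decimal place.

Distance covered during reaction = 16.5000 × 1.1 = 18.150 m.
Distance available for braking: 36 − 18.150 = 17.850 m.
v² = 2a·d ⇒ a = v²/(2d) = 16.5000² / (2 × 17.850) = 272.250 / 35.700 = 7.6261 m/s².

Required deceleration ≈ 7.6 m/s²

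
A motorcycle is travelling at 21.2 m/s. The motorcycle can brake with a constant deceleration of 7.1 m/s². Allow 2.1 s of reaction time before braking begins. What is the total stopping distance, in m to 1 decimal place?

Reaction distance = v·t_r = 21.2000 × 2.1 = 44.520 m.
Braking distance = v²/(2a) = 21.2000² / (2 × 7.100) = 449.440 / 14.200 = 31.651 m.
Total = 44.520 + 31.651 = 76.171 m.

Total stopping distance ≈ 76.2 m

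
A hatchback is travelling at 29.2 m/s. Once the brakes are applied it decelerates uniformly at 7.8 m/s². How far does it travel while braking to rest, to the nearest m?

Braking distance ≈ 55 m

Braking distance = v²/(2a) = 29.2000² / (2 × 7.800) = 852.640 / 15.600 = 54.656 m.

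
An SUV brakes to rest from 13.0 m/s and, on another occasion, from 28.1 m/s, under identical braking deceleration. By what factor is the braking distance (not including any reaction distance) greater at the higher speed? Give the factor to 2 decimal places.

Braking distance d = v²/(2a), so with a fixed, d ∝ v².
Factor = (28.1/13.0)² = 2.1615² = 4.6721.

Factor ≈ 4.67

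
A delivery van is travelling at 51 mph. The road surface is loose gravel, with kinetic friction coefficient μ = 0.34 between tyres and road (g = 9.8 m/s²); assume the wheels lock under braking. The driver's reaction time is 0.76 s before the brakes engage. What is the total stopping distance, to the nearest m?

51 mph × 0.44704 = 22.7990 m/s.
a = μg = 0.34 × 9.8 = 3.332 m/s².
Reaction distance = v·t_r = 22.7990 × 0.76 = 17.327 m.
Braking distance = v²/(2a) = 22.7990² / (2 × 3.332) = 519.794 / 6.664 = 78.000 m.
Total = 17.327 + 78.000 = 95.327 m.

Total stopping distance ≈ 95 m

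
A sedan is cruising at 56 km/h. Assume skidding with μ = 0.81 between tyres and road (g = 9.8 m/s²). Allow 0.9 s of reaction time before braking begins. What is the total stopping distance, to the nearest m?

56 km/h ÷ 3.6 = 15.5556 m/s.
a = μg = 0.81 × 9.8 = 7.938 m/s².
Reaction distance = v·t_r = 15.5556 × 0.9 = 14.000 m.
Braking distance = v²/(2a) = 15.5556² / (2 × 7.938) = 241.977 / 15.876 = 15.242 m.
Total = 14.000 + 15.242 = 29.242 m.

Total stopping distance ≈ 29 m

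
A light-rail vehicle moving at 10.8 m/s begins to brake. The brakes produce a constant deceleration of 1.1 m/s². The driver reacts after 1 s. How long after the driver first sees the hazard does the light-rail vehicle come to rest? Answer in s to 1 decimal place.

Braking time = v/a = 10.8000 / 1.100 = 9.818 s.
Total = 1 + 9.818 = 10.818 s.

Total time ≈ 10.8 s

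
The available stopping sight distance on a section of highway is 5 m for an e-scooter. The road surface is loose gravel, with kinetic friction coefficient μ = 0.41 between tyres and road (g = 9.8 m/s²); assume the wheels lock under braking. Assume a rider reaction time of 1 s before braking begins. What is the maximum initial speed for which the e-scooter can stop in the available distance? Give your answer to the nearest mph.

Maximum speed ≈ 8 mph

a = μg = 0.41 × 9.8 = 4.018 m/s².
Stopping distance: v·t_r + v²/(2a) = 5 with t_r = 1 s and a = 4.018 m/s².
So v² + 8.036 v − 40.18 = 0.
Positive root: v = −a·t_r + √((a·t_r)² + 2a·d) = −4.018 + √(16.144 + 40.18) = 3.4869 m/s.
3.4869 m/s ÷ 0.44704 = 7.800 mph.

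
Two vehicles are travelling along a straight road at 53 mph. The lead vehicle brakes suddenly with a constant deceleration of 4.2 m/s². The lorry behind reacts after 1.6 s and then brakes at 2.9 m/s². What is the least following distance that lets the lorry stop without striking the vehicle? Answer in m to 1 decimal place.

53 mph × 0.44704 = 23.6931 m/s.
Leader travels v²/(2a_L) = 561.363 / 8.400 = 66.829 m before stopping.
Follower covers v·t_r = 23.6931 × 1.6 = 37.909 m while reacting, then v²/(2a_F) = 561.363 / 5.800 = 96.787 m while braking, for a total of 37.909 + 96.787 = 134.696 m.
Since a_F ≤ a_L and the follower starts braking later, the follower is never slower than the leader, so the closest approach is when both have stopped.
Minimum gap = 134.696 − 66.829 = 67.867 m.

Minimum gap ≈ 67.9 m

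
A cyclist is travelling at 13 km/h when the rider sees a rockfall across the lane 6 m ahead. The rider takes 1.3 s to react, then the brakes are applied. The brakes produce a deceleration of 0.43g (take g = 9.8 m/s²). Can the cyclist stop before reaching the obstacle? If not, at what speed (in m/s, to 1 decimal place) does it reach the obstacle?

13 km/h ÷ 3.6 = 3.6111 m/s.
a = 0.43 × 9.8 = 4.214 m/s².
Reaction distance = 3.6111 × 1.3 = 4.694 m.
Braking distance needed to stop: v²/(2a) = 13.040 / 8.428 = 1.547 m, so total needed = 4.694 + 1.547 = 6.241 m > 6 m — it cannot stop.
Distance remaining when braking begins: 6 − 4.694 = 1.306 m.
v² = v₀² − 2a·d = 13.040 − 2 × 4.214 × 1.306 = 2.033 m²/s².
v = √2.033 = 1.426 m/s.

No — it strikes the obstacle at 1.4 m/s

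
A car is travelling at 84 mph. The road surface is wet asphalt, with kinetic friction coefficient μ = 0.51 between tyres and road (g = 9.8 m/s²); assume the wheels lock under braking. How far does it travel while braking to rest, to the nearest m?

84 mph × 0.44704 = 37.5514 m/s.
a = μg = 0.51 × 9.8 = 4.998 m/s².
Braking distance = v²/(2a) = 37.5514² / (2 × 4.998) = 1410.108 / 9.996 = 141.067 m.

Braking distance ≈ 141 m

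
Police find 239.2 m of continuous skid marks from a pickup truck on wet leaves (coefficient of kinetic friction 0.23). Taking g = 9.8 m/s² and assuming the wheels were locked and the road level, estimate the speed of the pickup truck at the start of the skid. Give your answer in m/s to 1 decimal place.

Initial speed ≈ 32.8 m/s

Deceleration a = μg = 0.23 × 9.8 = 2.254 m/s².
v = √(2a·d) = √(2 × 2.254 × 239.2) = √1078.314 = 32.8377 m/s.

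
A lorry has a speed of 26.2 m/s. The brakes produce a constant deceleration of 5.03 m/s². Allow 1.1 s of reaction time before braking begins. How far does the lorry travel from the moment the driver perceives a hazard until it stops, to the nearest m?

Reaction distance = v·t_r = 26.2000 × 1.1 = 28.820 m.
Braking distance = v²/(2a) = 26.2000² / (2 × 5.030) = 686.440 / 10.060 = 68.235 m.
Total = 28.820 + 68.235 = 97.055 m.

Total stopping distance ≈ 97 m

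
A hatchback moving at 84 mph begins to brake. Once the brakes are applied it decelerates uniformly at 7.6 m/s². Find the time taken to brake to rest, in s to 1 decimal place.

Braking time ≈ 4.9 s

84 mph × 0.44704 = 37.5514 m/s.
Braking time = v/a = 37.5514 / 7.600 = 4.941 s.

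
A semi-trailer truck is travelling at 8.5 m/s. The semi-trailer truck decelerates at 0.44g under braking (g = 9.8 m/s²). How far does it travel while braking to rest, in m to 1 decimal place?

Braking distance ≈ 8.4 m

a = 0.44 × 9.8 = 4.312 m/s².
Braking distance = v²/(2a) = 8.5000² / (2 × 4.312) = 72.250 / 8.624 = 8.378 m.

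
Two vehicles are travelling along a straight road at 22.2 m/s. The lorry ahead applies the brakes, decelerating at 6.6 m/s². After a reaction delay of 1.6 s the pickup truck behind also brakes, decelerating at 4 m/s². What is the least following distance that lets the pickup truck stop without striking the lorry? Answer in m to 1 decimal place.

Leader travels v²/(2a_L) = 492.840 / 13.200 = 37.336 m before stopping.
Follower covers v·t_r = 22.2000 × 1.6 = 35.520 m while reacting, then v²/(2a_F) = 492.840 / 8.000 = 61.605 m while braking, for a total of 35.520 + 61.605 = 97.125 m.
Since a_F ≤ a_L and the follower starts braking later, the follower is never slower than the leader, so the closest approach is when both have stopped.
Minimum gap = 97.125 − 37.336 = 59.789 m.

Minimum gap ≈ 59.8 m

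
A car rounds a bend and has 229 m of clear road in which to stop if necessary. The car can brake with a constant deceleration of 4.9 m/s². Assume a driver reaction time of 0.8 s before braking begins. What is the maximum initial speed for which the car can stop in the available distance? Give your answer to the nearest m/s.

Maximum speed ≈ 44 m/s

Stopping distance: v·t_r + v²/(2a) = 229 with t_r = 0.8 s and a = 4.900 m/s².
So v² + 7.840 v − 2244.20 = 0.
Positive root: v = −a·t_r + √((a·t_r)² + 2a·d) = −3.920 + √(15.366 + 2244.20) = 43.6149 m/s.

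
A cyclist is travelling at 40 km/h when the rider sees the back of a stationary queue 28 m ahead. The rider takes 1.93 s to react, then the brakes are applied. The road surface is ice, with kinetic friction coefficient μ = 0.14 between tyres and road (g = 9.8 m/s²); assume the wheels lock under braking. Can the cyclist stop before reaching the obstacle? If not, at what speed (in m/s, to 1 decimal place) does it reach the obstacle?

40 km/h ÷ 3.6 = 11.1111 m/s.
a = μg = 0.14 × 9.8 = 1.372 m/s².
Reaction distance = 11.1111 × 1.93 = 21.444 m.
Braking distance needed to stop: v²/(2a) = 123.457 / 2.744 = 44.992 m, so total needed = 21.444 + 44.992 = 66.436 m > 28 m — it cannot stop.
Distance remaining when braking begins: 28 − 21.444 = 6.556 m.
v² = v₀² − 2a·d = 123.457 − 2 × 1.372 × 6.556 = 105.467 m²/s².
v = √105.467 = 10.270 m/s.

No — it strikes the obstacle at 10.3 m/s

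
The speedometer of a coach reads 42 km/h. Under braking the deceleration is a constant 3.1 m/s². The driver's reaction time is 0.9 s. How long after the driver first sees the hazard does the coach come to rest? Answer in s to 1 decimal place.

42 km/h ÷ 3.6 = 11.6667 m/s.
Braking time = v/a = 11.6667 / 3.100 = 3.763 s.
Total = 0.9 + 3.763 = 4.663 s.

Total time ≈ 4.7 s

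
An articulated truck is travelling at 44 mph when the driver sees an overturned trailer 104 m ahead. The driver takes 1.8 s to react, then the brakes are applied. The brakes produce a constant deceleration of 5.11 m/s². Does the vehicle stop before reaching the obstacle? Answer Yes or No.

44 mph × 0.44704 = 19.6698 m/s.
Reaction distance = 19.6698 × 1.8 = 35.406 m.
Braking distance = v²/(2a) = 386.901 / 10.220 = 37.857 m.
Total stopping distance = 35.406 + 37.857 = 73.263 m, vs 104 m available — it stops with 104 − 73.263 = 30.737 m to spare.

Yes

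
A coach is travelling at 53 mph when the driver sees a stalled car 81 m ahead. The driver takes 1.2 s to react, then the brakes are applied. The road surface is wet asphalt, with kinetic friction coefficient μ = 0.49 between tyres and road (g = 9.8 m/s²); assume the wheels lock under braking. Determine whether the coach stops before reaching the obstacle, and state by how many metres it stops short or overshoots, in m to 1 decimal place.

53 mph × 0.44704 = 23.6931 m/s.
a = μg = 0.49 × 9.8 = 4.802 m/s².
Reaction distance = 23.6931 × 1.2 = 28.432 m.
Braking distance = v²/(2a) = 561.363 / 9.604 = 58.451 m.
Total stopping distance = 28.432 + 58.451 = 86.883 m, vs 81 m available — it cannot stop in time and overshoots by 86.883 − 81 = 5.883 m.

No — it overshoots by 5.9 m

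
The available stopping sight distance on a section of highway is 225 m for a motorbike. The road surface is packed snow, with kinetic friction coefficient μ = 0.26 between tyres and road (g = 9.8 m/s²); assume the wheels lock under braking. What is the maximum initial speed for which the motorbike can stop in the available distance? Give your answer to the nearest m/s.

Maximum speed ≈ 34 m/s

a = μg = 0.26 × 9.8 = 2.548 m/s².
v²/(2a) = d ⇒ v = √(2 × 2.548 × 225) = √1146.60 = 33.8615 m/s.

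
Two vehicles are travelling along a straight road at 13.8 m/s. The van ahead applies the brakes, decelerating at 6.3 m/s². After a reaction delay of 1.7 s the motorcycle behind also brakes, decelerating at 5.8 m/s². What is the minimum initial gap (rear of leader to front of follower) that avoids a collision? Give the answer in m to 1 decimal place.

Minimum gap ≈ 24.8 m

Leader travels v²/(2a_L) = 190.440 / 12.600 = 15.114 m before stopping.
Follower covers v·t_r = 13.8000 × 1.7 = 23.460 m while reacting, then v²/(2a_F) = 190.440 / 11.600 = 16.417 m while braking, for a total of 23.460 + 16.417 = 39.877 m.
Since a_F ≤ a_L and the follower starts braking later, the follower is never slower than the leader, so the closest approach is when both have stopped.
Minimum gap = 39.877 − 15.114 = 24.763 m.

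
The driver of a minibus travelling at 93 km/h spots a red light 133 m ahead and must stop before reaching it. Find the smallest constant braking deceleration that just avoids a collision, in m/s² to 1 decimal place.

Required deceleration ≈ 2.5 m/s²

93 km/h ÷ 3.6 = 25.8333 m/s.
v² = 2a·d ⇒ a = v²/(2d) = 25.8333² / (2 × 133.000) = 667.359 / 266.000 = 2.5089 m/s².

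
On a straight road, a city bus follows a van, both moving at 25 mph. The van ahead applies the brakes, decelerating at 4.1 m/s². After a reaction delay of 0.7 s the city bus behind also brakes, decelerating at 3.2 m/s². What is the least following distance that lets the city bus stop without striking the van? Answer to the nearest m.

Minimum gap ≈ 12 m

25 mph × 0.44704 = 11.1760 m/s.
Leader travels v²/(2a_L) = 124.903 / 8.200 = 15.232 m before stopping.
Follower covers v·t_r = 11.1760 × 0.7 = 7.823 m while reacting, then v²/(2a_F) = 124.903 / 6.400 = 19.516 m while braking, for a total of 7.823 + 19.516 = 27.339 m.
Since a_F ≤ a_L and the follower starts braking later, the follower is never slower than the leader, so the closest approach is when both have stopped.
Minimum gap = 27.339 − 15.232 = 12.107 m.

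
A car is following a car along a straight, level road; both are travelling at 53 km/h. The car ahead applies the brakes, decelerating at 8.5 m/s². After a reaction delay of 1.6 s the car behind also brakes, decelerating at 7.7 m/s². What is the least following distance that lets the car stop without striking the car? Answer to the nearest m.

53 km/h ÷ 3.6 = 14.7222 m/s.
Leader travels v²/(2a_L) = 216.743 / 17.000 = 12.750 m before stopping.
Follower covers v·t_r = 14.7222 × 1.6 = 23.556 m while reacting, then v²/(2a_F) = 216.743 / 15.400 = 14.074 m while braking, for a total of 23.556 + 14.074 = 37.630 m.
Since a_F ≤ a_L and the follower starts braking later, the follower is never slower than the leader, so the closest approach is when both have stopped.
Minimum gap = 37.630 − 12.750 = 24.880 m.

Minimum gap ≈ 25 m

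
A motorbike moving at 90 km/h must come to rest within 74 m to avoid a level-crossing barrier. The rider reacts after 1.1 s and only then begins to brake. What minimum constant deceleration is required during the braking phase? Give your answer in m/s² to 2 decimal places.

Required deceleration ≈ 6.72 m/s²

90 km/h ÷ 3.6 = 25.0000 m/s.
Distance covered during reaction = 25.0000 × 1.1 = 27.500 m.
Distance available for braking: 74 − 27.500 = 46.500 m.
v² = 2a·d ⇒ a = v²/(2d) = 25.0000² / (2 × 46.500) = 625.000 / 93.000 = 6.7204 m/s².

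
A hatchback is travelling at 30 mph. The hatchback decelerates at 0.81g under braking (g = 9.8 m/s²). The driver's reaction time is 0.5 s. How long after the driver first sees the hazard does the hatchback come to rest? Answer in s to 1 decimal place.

30 mph × 0.44704 = 13.4112 m/s.
a = 0.81 × 9.8 = 7.938 m/s².
Braking time = v/a = 13.4112 / 7.938 = 1.689 s.
Total = 0.5 + 1.689 = 2.189 s.

Total time ≈ 2.2 s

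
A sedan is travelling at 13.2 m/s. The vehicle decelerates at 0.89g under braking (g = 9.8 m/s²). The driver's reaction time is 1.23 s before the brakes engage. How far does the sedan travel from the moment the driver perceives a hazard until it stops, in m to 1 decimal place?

Total stopping distance ≈ 26.2 m

a = 0.89 × 9.8 = 8.722 m/s².
Reaction distance = v·t_r = 13.2000 × 1.23 = 16.236 m.
Braking distance = v²/(2a) = 13.2000² / (2 × 8.722) = 174.240 / 17.444 = 9.989 m.
Total = 16.236 + 9.989 = 26.225 m.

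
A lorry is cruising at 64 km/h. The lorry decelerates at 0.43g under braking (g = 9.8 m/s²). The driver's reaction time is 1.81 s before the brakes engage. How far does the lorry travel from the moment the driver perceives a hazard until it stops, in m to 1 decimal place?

64 km/h ÷ 3.6 = 17.7778 m/s.
a = 0.43 × 9.8 = 4.214 m/s².
Reaction distance = v·t_r = 17.7778 × 1.81 = 32.178 m.
Braking distance = v²/(2a) = 17.7778² / (2 × 4.214) = 316.050 / 8.428 = 37.500 m.
Total = 32.178 + 37.500 = 69.678 m.

Total stopping distance ≈ 69.7 m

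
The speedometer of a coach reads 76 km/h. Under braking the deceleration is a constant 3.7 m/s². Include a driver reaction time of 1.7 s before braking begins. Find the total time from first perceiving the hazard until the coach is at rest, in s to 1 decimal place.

76 km/h ÷ 3.6 = 21.1111 m/s.
Braking time = v/a = 21.1111 / 3.700 = 5.706 s.
Total = 1.7 + 5.706 = 7.406 s.

Total time ≈ 7.4 s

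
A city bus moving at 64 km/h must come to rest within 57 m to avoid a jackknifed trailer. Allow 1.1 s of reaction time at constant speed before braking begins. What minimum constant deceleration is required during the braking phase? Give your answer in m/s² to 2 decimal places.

64 km/h ÷ 3.6 = 17.7778 m/s.
Distance covered during reaction = 17.7778 × 1.1 = 19.556 m.
Distance available for braking: 57 − 19.556 = 37.444 m.
v² = 2a·d ⇒ a = v²/(2d) = 17.7778² / (2 × 37.444) = 316.050 / 74.888 = 4.2203 m/s².

Required deceleration ≈ 4.22 m/s²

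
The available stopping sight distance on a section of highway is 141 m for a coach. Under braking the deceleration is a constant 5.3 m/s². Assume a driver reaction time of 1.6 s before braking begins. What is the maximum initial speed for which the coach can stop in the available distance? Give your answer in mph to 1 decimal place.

Stopping distance: v·t_r + v²/(2a) = 141 with t_r = 1.6 s and a = 5.300 m/s².
So v² + 16.960 v − 1494.60 = 0.
Positive root: v = −a·t_r + √((a·t_r)² + 2a·d) = −8.480 + √(71.910 + 1494.60) = 31.0992 m/s.
31.0992 m/s ÷ 0.44704 = 69.567 mph.

Maximum speed ≈ 69.6 mph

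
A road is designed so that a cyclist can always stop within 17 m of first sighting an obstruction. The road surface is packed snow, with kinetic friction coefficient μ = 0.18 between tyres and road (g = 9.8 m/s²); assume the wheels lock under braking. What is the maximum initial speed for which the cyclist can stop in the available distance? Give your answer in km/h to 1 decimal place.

Maximum speed ≈ 27.9 km/h

a = μg = 0.18 × 9.8 = 1.764 m/s².
v²/(2a) = d ⇒ v = √(2 × 1.764 × 17) = √59.98 = 7.7447 m/s.
7.7447 m/s × 3.6 = 27.881 km/h.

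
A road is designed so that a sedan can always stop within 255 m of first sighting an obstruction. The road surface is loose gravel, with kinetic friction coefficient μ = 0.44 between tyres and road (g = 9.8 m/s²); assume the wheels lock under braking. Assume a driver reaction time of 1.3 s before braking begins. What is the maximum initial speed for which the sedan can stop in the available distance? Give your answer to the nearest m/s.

a = μg = 0.44 × 9.8 = 4.312 m/s².
Stopping distance: v·t_r + v²/(2a) = 255 with t_r = 1.3 s and a = 4.312 m/s².
So v² + 11.211 v − 2199.12 = 0.
Positive root: v = −a·t_r + √((a·t_r)² + 2a·d) = −5.606 + √(31.427 + 2199.12) = 41.6227 m/s.

Maximum speed ≈ 42 m/s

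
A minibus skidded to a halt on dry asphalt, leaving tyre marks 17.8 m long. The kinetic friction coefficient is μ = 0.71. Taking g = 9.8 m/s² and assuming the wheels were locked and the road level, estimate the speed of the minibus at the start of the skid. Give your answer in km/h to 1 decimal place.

Deceleration a = μg = 0.71 × 9.8 = 6.958 m/s².
v = √(2a·d) = √(2 × 6.958 × 17.8) = √247.705 = 15.7386 m/s.
= 15.7386 × 3.6 = 56.659 km/h.

Initial speed ≈ 56.7 km/h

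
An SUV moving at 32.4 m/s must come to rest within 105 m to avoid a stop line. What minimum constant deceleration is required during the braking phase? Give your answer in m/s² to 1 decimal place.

v² = 2a·d ⇒ a = v²/(2d) = 32.4000² / (2 × 105.000) = 1049.760 / 210.000 = 4.9989 m/s².

Required deceleration ≈ 5.0 m/s²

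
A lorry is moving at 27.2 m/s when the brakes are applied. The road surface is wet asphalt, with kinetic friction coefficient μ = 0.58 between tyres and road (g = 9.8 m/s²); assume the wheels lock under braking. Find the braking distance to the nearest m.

Braking distance ≈ 65 m

a = μg = 0.58 × 9.8 = 5.684 m/s².
Braking distance = v²/(2a) = 27.2000² / (2 × 5.684) = 739.840 / 11.368 = 65.081 m.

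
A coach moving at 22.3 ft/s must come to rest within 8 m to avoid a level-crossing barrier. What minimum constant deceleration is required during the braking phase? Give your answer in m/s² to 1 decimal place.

22.3 ft/s × 0.3048 = 6.7970 m/s.
v² = 2a·d ⇒ a = v²/(2d) = 6.7970² / (2 × 8.000) = 46.199 / 16.000 = 2.8874 m/s².

Required deceleration ≈ 2.9 m/s²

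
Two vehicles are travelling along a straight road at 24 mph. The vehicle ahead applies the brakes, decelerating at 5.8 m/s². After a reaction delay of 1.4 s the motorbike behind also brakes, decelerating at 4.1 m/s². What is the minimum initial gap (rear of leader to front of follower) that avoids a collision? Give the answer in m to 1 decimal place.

Minimum gap ≈ 19.1 m

24 mph × 0.44704 = 10.7290 m/s.
Leader travels v²/(2a_L) = 115.111 / 11.600 = 9.923 m before stopping.
Follower covers v·t_r = 10.7290 × 1.4 = 15.021 m while reacting, then v²/(2a_F) = 115.111 / 8.200 = 14.038 m while braking, for a total of 15.021 + 14.038 = 29.059 m.
Since a_F ≤ a_L and the follower starts braking later, the follower is never slower than the leader, so the closest approach is when both have stopped.
Minimum gap = 29.059 − 9.923 = 19.136 m.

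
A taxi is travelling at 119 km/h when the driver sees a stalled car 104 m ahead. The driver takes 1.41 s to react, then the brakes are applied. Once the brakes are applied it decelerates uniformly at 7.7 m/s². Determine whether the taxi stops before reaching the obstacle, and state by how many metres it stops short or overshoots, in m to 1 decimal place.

No — it overshoots by 13.6 m

119 km/h ÷ 3.6 = 33.0556 m/s.
Reaction distance = 33.0556 × 1.41 = 46.608 m.
Braking distance = v²/(2a) = 1092.673 / 15.400 = 70.953 m.
Total stopping distance = 46.608 + 70.953 = 117.561 m, vs 104 m available — it cannot stop in time and overshoots by 117.561 − 104 = 13.561 m.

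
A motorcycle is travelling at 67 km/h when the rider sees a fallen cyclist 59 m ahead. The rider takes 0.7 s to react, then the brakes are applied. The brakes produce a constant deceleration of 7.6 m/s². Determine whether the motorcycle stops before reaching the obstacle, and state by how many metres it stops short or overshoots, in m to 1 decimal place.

67 km/h ÷ 3.6 = 18.6111 m/s.
Reaction distance = 18.6111 × 0.7 = 13.028 m.
Braking distance = v²/(2a) = 346.373 / 15.200 = 22.788 m.
Total stopping distance = 13.028 + 22.788 = 35.816 m, vs 59 m available — it stops with 59 − 35.816 = 23.184 m to spare.

Yes — it stops 23.2 m short of the obstacle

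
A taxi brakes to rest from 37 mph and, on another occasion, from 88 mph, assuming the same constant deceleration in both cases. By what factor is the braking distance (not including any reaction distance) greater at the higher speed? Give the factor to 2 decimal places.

Braking distance d = v²/(2a), so with a fixed, d ∝ v².
Factor = (88/37)² = 2.3784² = 5.6568.

Factor ≈ 5.66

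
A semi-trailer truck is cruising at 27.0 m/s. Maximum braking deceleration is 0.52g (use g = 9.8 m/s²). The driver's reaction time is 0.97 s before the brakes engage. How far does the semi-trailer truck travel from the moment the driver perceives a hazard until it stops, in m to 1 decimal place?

a = 0.52 × 9.8 = 5.096 m/s².
Reaction distance = v·t_r = 27.0000 × 0.97 = 26.190 m.
Braking distance = v²/(2a) = 27.0000² / (2 × 5.096) = 729.000 / 10.192 = 71.527 m.
Total = 26.190 + 71.527 = 97.717 m.

Total stopping distance ≈ 97.7 m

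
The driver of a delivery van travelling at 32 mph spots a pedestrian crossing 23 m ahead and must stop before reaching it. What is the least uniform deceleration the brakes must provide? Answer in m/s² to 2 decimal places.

Required deceleration ≈ 4.45 m/s²

32 mph × 0.44704 = 14.3053 m/s.
v² = 2a·d ⇒ a = v²/(2d) = 14.3053² / (2 × 23.000) = 204.642 / 46.000 = 4.4487 m/s².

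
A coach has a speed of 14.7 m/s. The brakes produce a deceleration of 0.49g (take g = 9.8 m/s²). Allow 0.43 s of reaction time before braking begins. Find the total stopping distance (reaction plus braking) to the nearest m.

Total stopping distance ≈ 29 m

a = 0.49 × 9.8 = 4.802 m/s².
Reaction distance = v·t_r = 14.7000 × 0.43 = 6.321 m.
Braking distance = v²/(2a) = 14.7000² / (2 × 4.802) = 216.090 / 9.604 = 22.500 m.
Total = 6.321 + 22.500 = 28.821 m.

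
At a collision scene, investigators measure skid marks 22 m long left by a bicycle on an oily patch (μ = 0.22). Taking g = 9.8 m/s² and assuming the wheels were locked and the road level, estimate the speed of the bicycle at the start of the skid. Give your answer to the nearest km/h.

Deceleration a = μg = 0.22 × 9.8 = 2.156 m/s².
v = √(2a·d) = √(2 × 2.156 × 22) = √94.864 = 9.7398 m/s.
= 9.7398 × 3.6 = 35.063 km/h.

Initial speed ≈ 35 km/h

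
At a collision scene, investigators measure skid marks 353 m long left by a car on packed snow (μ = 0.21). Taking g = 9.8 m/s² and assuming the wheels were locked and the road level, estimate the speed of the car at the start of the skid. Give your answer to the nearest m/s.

Initial speed ≈ 38 m/s

Deceleration a = μg = 0.21 × 9.8 = 2.058 m/s².
v = √(2a·d) = √(2 × 2.058 × 353) = √1452.948 = 38.1176 m/s.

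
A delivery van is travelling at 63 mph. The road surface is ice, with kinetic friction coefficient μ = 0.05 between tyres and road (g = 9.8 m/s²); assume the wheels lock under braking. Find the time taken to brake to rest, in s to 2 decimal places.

Braking time ≈ 57.48 s

63 mph × 0.44704 = 28.1635 m/s.
a = μg = 0.05 × 9.8 = 0.490 m/s².
Braking time = v/a = 28.1635 / 0.490 = 57.477 s.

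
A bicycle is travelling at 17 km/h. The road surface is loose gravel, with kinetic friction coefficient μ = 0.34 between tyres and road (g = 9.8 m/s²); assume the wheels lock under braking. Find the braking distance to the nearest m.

Braking distance ≈ 3 m

17 km/h ÷ 3.6 = 4.7222 m/s.
a = μg = 0.34 × 9.8 = 3.332 m/s².
Braking distance = v²/(2a) = 4.7222² / (2 × 3.332) = 22.299 / 6.664 = 3.346 m.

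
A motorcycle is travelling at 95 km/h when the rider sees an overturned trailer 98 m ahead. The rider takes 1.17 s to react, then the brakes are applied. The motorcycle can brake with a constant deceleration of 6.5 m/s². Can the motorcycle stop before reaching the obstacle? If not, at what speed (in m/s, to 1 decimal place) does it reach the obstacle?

Yes — it stops about 13.6 m short of the obstacle, so it never reaches it

95 km/h ÷ 3.6 = 26.3889 m/s.
Reaction distance = 26.3889 × 1.17 = 30.875 m.
Braking distance = v²/(2a) = 696.374 / 13.000 = 53.567 m.
Total stopping distance = 30.875 + 53.567 = 84.442 m, vs 98 m available — it stops with 98 − 84.442 = 13.558 m to spare.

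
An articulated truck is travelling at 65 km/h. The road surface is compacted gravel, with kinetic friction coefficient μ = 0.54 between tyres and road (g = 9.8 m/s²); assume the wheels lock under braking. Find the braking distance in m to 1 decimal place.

Braking distance ≈ 30.8 m

65 km/h ÷ 3.6 = 18.0556 m/s.
a = μg = 0.54 × 9.8 = 5.292 m/s².
Braking distance = v²/(2a) = 18.0556² / (2 × 5.292) = 326.005 / 10.584 = 30.802 m.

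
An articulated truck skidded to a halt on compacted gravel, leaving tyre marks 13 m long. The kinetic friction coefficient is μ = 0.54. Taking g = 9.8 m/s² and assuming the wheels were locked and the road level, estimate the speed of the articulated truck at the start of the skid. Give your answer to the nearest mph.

Deceleration a = μg = 0.54 × 9.8 = 5.292 m/s².
v = √(2a·d) = √(2 × 5.292 × 13) = √137.592 = 11.7300 m/s.
= 11.7300 ÷ 0.44704 = 26.239 mph.

Initial speed ≈ 26 mph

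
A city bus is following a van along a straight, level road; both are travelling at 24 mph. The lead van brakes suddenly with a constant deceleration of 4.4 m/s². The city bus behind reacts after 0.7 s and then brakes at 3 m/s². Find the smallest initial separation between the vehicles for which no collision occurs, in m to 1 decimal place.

24 mph × 0.44704 = 10.7290 m/s.
Leader travels v²/(2a_L) = 115.111 / 8.800 = 13.081 m before stopping.
Follower covers v·t_r = 10.7290 × 0.7 = 7.510 m while reacting, then v²/(2a_F) = 115.111 / 6.000 = 19.185 m while braking, for a total of 7.510 + 19.185 = 26.695 m.
Since a_F ≤ a_L and the follower starts braking later, the follower is never slower than the leader, so the closest approach is when both have stopped.
Minimum gap = 26.695 − 13.081 = 13.614 m.

Minimum gap ≈ 13.6 m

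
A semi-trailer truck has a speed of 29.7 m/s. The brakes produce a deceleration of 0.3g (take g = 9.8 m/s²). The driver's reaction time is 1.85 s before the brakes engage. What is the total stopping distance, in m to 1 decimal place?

Total stopping distance ≈ 205.0 m

a = 0.3 × 9.8 = 2.940 m/s².
Reaction distance = v·t_r = 29.7000 × 1.85 = 54.945 m.
Braking distance = v²/(2a) = 29.7000² / (2 × 2.940) = 882.090 / 5.880 = 150.015 m.
Total = 54.945 + 150.015 = 204.960 m.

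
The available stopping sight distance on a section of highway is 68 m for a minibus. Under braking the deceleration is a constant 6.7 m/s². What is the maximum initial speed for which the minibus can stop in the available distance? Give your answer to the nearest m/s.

Maximum speed ≈ 30 m/s

v²/(2a) = d ⇒ v = √(2 × 6.700 × 68) = √911.20 = 30.1861 m/s.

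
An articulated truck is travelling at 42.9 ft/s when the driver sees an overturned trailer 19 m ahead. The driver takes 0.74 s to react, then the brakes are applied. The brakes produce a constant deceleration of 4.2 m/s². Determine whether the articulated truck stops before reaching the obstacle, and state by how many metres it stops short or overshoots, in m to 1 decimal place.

42.9 ft/s × 0.3048 = 13.0759 m/s.
Reaction distance = 13.0759 × 0.74 = 9.676 m.
Braking distance = v²/(2a) = 170.979 / 8.400 = 20.355 m.
Total stopping distance = 9.676 + 20.355 = 30.031 m, vs 19 m available — it cannot stop in time and overshoots by 30.031 − 19 = 11.031 m.

No — it overshoots by 11.0 m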